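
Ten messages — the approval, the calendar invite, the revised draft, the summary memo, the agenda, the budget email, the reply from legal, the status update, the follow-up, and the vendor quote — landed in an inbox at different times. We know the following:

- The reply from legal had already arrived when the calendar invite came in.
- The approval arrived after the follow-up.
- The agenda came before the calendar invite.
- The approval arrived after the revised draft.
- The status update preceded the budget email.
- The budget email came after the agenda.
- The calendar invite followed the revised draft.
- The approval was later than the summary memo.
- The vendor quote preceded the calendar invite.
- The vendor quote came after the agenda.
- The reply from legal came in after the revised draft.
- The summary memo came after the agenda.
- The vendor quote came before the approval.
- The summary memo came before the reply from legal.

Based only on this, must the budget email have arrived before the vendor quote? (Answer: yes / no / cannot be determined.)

cannot be determined

No chain of stated constraints runs from the budget email to the vendor quote, and none runs from the vendor quote to the budget email either.
So the relative order of the budget email and the vendor quote is not fixed by the given facts.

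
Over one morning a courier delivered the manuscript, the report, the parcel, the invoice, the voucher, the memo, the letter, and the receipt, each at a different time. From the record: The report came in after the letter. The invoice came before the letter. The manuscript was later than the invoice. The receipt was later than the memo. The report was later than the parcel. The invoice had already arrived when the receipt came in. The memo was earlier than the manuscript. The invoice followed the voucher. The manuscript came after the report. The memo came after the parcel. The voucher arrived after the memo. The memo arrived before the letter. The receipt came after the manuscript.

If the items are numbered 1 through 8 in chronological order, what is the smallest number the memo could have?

The parcel must come before the memo — 1 forced predecessor.
Nothing else is forced ahead of the memo, so its earliest slot is position 1 + 1 = 2.

2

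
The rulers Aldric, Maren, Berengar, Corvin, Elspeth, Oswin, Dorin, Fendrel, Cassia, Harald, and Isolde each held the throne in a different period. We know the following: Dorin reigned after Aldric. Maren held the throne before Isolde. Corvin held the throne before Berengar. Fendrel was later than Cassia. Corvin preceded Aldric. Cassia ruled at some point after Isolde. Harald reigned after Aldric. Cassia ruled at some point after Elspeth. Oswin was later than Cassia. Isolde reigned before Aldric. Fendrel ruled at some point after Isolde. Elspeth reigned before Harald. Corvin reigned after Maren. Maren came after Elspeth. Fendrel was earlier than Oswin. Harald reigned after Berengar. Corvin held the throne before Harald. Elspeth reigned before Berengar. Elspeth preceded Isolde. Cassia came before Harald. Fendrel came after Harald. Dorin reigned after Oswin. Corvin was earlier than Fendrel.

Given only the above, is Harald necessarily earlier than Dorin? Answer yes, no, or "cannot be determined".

yes

Chain the constraints: Harald → Fendrel → Oswin → Dorin. Each link is directly stated, so Harald comes before Dorin.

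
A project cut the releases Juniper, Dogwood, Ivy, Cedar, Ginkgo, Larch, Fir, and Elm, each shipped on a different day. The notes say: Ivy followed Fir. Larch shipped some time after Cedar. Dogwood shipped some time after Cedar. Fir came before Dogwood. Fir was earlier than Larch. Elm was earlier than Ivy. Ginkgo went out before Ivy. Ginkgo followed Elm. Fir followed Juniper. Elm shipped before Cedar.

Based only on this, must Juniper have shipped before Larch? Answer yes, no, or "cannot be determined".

yes

Chain the constraints: Juniper → Fir → Larch. Each link is directly stated, so Juniper comes before Larch.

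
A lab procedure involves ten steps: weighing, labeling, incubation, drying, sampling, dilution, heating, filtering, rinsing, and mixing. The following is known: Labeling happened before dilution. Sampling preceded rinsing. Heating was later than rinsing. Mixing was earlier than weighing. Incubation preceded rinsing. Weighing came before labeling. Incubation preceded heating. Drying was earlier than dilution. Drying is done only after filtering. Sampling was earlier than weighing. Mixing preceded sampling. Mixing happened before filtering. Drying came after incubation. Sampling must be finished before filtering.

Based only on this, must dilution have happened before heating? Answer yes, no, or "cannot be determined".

No chain of stated constraints runs from dilution to heating, and none runs from heating to dilution either.
So the relative order of dilution and heating is not fixed by the given facts.

cannot be determined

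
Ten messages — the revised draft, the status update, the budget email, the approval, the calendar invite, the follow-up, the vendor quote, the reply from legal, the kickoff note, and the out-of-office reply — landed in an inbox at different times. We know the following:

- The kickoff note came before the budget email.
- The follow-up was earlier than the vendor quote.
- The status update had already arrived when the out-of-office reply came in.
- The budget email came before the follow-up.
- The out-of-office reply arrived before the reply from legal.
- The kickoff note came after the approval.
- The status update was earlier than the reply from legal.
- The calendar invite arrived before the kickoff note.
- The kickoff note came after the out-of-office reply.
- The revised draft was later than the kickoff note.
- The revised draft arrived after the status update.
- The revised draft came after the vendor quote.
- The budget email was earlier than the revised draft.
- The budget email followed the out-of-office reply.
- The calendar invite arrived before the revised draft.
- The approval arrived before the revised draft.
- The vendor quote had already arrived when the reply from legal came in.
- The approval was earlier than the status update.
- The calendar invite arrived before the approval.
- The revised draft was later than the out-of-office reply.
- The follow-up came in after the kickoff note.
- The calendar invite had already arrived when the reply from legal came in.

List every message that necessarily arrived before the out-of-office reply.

the approval, the calendar invite, the status update

Directly stated before the out-of-office reply: the status update.
The approval reaches the out-of-office reply via the approval → the status update → the out-of-office reply.
The calendar invite reaches the out-of-office reply via the calendar invite → the approval → the status update → the out-of-office reply.
No chain forces the budget email (or any of the others) ahead of the out-of-office reply.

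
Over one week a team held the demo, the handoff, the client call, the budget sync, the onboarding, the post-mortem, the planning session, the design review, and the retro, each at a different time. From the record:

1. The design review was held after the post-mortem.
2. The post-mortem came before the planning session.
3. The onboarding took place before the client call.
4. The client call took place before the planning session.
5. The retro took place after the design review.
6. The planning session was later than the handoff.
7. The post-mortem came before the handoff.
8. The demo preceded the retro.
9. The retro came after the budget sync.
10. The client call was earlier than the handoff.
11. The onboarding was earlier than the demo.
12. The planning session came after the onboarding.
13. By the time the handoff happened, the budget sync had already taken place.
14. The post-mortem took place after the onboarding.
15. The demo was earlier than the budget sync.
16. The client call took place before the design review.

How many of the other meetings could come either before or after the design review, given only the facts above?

4

Forced before the design review: the client call, the onboarding, and the post-mortem; forced after the design review: the retro.
That leaves the budget sync, the demo, the handoff, and the planning session with no forced order relative to the design review — 4.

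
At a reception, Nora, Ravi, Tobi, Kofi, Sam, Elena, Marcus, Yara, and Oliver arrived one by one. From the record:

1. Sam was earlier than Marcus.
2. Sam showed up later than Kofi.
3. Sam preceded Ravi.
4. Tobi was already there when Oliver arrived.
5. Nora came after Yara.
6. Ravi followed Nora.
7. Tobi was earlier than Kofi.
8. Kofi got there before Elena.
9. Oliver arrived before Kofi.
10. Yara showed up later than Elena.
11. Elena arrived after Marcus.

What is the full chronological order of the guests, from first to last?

Tobi, Oliver, Kofi, Sam, Marcus, Elena, Yara, Nora, Ravi

The constraints fix every adjacent pair, so only one ordering works:
Tobi → Oliver → Kofi → Sam → Marcus → Elena → Yara → Nora → Ravi.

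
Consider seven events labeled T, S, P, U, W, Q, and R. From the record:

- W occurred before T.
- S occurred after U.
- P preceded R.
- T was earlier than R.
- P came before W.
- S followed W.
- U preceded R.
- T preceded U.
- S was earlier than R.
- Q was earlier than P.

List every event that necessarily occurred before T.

Directly stated before T: W.
P reaches T via P → W → T.
Q reaches T via Q → P → W → T.

P, Q, W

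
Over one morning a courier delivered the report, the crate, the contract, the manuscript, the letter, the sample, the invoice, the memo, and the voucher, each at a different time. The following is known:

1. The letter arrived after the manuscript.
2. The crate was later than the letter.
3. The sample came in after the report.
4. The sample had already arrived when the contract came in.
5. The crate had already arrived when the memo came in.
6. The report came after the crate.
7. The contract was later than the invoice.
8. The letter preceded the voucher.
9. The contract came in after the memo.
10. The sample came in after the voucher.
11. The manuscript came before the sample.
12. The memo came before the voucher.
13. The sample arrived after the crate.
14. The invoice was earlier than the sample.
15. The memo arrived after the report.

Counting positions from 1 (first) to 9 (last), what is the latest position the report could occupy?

The report must come before the contract, the memo, the sample, and the voucher — 4 items forced after it.
Everything else can be placed before the report in some valid order, so the report can sit as late as position 9 − 4 = 5.

5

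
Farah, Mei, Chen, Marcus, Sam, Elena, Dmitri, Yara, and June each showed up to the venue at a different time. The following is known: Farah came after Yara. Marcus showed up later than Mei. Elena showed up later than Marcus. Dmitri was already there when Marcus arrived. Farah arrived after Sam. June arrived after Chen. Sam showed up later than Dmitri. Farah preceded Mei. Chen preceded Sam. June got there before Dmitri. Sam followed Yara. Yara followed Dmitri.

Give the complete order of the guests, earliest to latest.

The constraints fix every adjacent pair, so only one ordering works:
Chen → June → Dmitri → Yara → Sam → Farah → Mei → Marcus → Elena.

Chen, June, Dmitri, Yara, Sam, Farah, Mei, Marcus, Elena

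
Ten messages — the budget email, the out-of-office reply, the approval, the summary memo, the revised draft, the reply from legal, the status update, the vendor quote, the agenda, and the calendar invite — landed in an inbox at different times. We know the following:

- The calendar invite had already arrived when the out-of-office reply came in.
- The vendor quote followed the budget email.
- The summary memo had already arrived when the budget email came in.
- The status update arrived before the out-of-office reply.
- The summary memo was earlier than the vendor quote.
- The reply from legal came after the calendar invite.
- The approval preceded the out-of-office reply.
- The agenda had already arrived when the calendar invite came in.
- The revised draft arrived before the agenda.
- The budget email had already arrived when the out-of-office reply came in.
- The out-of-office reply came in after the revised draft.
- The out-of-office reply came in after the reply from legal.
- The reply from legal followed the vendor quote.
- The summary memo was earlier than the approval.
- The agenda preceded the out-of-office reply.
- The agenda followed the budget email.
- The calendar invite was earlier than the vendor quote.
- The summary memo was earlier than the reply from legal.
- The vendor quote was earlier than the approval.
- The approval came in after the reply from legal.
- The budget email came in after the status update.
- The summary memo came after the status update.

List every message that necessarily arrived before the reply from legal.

Directly stated before the reply from legal: the calendar invite, the summary memo, and the vendor quote.
The agenda reaches the reply from legal via the agenda → the calendar invite → the reply from legal.
The budget email reaches the reply from legal via the budget email → the vendor quote → the reply from legal.
The revised draft reaches the reply from legal via the revised draft → the agenda → the calendar invite → the reply from legal.
Likewise the status update reaches the reply from legal by chaining the stated constraints.

the agenda, the budget email, the calendar invite, the revised draft, the status update, the summary memo, the vendor quote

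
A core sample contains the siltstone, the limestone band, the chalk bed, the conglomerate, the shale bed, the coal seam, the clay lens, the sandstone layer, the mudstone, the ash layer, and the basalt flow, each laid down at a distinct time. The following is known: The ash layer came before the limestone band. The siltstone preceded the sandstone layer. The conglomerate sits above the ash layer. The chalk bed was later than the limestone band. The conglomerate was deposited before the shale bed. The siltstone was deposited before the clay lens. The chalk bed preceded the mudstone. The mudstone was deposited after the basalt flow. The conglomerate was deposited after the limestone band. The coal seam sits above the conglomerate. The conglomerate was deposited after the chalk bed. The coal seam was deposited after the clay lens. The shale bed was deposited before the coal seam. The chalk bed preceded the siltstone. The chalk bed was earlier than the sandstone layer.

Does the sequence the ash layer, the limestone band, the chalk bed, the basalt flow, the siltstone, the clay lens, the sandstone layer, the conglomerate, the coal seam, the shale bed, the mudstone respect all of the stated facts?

The constraints require the shale bed before the coal seam, but in the proposed sequence the coal seam appears ahead of the shale bed. That one violation is enough.

no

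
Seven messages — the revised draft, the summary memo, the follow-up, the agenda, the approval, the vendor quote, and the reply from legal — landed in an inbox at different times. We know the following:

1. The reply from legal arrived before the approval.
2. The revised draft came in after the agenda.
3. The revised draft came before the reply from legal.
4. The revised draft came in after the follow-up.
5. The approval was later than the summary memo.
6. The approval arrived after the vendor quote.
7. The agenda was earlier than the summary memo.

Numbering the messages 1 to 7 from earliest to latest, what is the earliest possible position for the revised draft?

The agenda and the follow-up must both come before the revised draft — 2 forced predecessors.
Nothing else is forced ahead of the revised draft, so its earliest slot is position 2 + 1 = 3.

3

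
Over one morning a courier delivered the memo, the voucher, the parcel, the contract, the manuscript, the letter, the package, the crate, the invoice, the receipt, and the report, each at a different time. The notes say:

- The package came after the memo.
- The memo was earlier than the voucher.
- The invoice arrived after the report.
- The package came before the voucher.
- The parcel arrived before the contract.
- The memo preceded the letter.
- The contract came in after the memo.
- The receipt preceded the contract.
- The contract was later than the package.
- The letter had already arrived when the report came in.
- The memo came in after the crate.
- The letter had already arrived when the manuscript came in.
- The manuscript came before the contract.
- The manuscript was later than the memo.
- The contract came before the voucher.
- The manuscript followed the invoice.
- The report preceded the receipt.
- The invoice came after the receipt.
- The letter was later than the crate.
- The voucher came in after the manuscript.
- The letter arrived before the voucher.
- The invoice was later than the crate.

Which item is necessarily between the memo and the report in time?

the letter

Tracing the constraints gives the memo → the letter → the report, so the letter sits after the memo and before the report.
No other item is forced both after the memo and before the report.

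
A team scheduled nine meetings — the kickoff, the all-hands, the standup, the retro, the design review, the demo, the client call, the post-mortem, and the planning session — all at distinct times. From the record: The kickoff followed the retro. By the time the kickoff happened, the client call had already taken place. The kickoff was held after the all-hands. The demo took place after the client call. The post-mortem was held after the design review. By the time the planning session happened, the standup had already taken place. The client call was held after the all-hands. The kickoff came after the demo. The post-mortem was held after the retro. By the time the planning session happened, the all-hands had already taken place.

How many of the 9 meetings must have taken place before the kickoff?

Directly stated before the kickoff: the all-hands, the client call, the demo, and the retro.
No chain forces the planning session (or any of the others) ahead of the kickoff.
That's the all-hands, the client call, the demo, and the retro — 4 in all.

4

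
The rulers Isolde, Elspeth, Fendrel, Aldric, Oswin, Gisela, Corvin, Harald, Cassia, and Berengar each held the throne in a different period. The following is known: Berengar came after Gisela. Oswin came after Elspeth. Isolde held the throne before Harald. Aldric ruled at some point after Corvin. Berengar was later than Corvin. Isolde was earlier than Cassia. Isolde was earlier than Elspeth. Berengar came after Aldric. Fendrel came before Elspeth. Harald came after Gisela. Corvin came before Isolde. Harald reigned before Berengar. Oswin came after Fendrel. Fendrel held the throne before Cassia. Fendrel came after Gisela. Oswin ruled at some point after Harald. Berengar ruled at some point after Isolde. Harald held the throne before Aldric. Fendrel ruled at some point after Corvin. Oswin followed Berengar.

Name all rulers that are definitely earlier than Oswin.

Aldric, Berengar, Corvin, Elspeth, Fendrel, Gisela, Harald, Isolde

Directly stated before Oswin: Berengar, Elspeth, Fendrel, and Harald.
Aldric reaches Oswin via Aldric → Berengar → Oswin.
Corvin reaches Oswin via Corvin → Fendrel → Oswin.
Gisela reaches Oswin via Gisela → Harald → Oswin.
Likewise Isolde reaches Oswin by chaining the stated constraints.
No chain forces Cassia ahead of Oswin.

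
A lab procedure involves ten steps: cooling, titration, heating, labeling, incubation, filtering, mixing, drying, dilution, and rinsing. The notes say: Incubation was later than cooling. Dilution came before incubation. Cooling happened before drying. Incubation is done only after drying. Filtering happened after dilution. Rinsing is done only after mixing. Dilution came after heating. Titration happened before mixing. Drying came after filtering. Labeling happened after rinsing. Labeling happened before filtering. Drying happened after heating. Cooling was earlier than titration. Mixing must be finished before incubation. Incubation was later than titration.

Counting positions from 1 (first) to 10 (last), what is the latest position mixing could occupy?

5

Mixing must come before drying, filtering, incubation, labeling, and rinsing — 5 steps forced after it.
Everything else can be placed before mixing in some valid order, so mixing can sit as late as position 10 − 5 = 5.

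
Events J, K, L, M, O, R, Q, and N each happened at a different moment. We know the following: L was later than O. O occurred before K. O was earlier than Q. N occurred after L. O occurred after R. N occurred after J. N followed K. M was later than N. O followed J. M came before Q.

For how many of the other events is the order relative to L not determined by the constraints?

Forced before L: J, O, and R; forced after L: M, N, and Q.
That leaves K with no forced order relative to L — 1.

1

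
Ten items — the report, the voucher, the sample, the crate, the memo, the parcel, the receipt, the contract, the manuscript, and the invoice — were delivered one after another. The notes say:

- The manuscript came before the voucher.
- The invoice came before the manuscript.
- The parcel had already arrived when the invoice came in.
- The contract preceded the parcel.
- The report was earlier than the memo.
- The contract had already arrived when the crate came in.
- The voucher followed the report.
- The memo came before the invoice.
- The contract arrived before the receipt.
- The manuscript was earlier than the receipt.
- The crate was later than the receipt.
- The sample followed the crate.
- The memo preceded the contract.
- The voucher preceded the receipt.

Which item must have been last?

Every other item has a chain of constraints placing it before the sample, so the sample is last.

the sample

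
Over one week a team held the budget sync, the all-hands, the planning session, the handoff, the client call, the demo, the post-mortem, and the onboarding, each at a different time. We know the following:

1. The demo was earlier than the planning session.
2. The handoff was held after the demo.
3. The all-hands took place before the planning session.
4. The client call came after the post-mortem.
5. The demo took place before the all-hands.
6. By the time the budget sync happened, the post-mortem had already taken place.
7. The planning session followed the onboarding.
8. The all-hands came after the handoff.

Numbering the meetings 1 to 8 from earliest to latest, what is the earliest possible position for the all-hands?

The demo and the handoff must both come before the all-hands — 2 forced predecessors.
Nothing else is forced ahead of the all-hands, so its earliest slot is position 2 + 1 = 3.

3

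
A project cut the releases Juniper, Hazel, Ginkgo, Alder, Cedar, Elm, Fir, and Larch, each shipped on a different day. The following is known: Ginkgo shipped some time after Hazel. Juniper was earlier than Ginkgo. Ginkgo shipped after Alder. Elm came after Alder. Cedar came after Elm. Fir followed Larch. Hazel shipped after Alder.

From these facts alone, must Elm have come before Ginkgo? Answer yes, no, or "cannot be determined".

cannot be determined

No chain of stated constraints runs from Elm to Ginkgo, and none runs from Ginkgo to Elm either.
So the relative order of Elm and Ginkgo is not fixed by the given facts.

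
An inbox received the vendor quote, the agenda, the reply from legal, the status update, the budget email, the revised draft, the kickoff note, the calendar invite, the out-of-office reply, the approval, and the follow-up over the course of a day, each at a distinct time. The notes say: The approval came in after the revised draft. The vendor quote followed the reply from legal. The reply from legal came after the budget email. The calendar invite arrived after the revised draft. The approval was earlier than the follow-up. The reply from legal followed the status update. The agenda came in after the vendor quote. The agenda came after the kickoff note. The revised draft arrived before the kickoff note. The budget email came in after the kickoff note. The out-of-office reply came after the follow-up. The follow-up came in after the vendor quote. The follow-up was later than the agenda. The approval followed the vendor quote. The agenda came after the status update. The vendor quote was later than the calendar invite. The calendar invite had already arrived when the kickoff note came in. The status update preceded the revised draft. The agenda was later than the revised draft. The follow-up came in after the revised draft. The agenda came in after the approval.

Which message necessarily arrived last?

the out-of-office reply

Every other message has a chain of constraints placing it before the out-of-office reply, so the out-of-office reply is last.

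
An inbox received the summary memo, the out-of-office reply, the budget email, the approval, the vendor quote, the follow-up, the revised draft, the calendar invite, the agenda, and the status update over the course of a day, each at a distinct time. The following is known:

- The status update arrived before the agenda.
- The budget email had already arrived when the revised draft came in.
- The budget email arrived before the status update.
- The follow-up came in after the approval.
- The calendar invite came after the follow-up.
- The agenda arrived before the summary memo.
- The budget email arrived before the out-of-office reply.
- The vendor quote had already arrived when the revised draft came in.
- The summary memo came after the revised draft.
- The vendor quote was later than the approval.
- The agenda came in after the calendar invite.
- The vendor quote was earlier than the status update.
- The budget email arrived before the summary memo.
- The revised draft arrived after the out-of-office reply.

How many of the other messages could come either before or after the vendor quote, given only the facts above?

4

Forced before the vendor quote: the approval; forced after the vendor quote: the agenda, the revised draft, the status update, and the summary memo.
That leaves the budget email, the calendar invite, the follow-up, and the out-of-office reply with no forced order relative to the vendor quote — 4.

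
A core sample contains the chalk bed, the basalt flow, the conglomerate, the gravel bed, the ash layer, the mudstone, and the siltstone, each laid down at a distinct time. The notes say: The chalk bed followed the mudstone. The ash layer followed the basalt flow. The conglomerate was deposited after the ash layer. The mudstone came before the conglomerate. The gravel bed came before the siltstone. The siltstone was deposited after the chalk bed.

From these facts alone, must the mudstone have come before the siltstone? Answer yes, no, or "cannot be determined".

Chain the constraints: the mudstone → the chalk bed → the siltstone. Each link is directly stated, so the mudstone comes before the siltstone.

yes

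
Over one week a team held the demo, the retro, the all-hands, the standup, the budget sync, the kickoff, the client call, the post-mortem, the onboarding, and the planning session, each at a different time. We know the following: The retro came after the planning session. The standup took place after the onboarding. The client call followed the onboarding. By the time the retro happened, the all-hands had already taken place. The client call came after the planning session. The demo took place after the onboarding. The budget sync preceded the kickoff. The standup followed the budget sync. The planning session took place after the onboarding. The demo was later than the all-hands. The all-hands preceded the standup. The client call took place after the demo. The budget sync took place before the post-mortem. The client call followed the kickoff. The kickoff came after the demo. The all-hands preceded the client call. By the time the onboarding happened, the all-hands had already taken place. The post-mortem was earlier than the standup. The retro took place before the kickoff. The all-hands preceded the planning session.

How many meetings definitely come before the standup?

4

Directly stated before the standup: the all-hands, the budget sync, the onboarding, and the post-mortem.
That's the all-hands, the budget sync, the onboarding, and the post-mortem — 4 in all.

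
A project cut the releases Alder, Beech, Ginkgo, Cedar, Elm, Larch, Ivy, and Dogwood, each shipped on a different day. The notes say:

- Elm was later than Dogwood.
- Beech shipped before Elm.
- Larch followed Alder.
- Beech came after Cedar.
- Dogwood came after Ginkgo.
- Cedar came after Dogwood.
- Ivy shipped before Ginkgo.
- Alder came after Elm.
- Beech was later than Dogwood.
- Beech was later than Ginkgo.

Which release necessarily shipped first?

Ivy has a chain of constraints placing it before every other release, so Ivy must be first.

Ivy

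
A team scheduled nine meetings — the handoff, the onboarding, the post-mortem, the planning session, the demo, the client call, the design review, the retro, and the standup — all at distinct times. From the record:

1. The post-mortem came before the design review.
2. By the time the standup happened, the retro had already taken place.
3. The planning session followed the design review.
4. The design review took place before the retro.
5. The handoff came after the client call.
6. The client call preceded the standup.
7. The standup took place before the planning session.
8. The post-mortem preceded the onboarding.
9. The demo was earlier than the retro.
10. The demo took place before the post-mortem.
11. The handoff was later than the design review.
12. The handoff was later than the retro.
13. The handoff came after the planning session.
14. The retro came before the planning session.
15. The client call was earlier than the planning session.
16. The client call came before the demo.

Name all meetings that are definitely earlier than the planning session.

the client call, the demo, the design review, the post-mortem, the retro, the standup

Directly stated before the planning session: the client call, the design review, the retro, and the standup.
The demo reaches the planning session via the demo → the retro → the planning session.
The post-mortem reaches the planning session via the post-mortem → the design review → the planning session.
No chain forces the onboarding (or any of the others) ahead of the planning session.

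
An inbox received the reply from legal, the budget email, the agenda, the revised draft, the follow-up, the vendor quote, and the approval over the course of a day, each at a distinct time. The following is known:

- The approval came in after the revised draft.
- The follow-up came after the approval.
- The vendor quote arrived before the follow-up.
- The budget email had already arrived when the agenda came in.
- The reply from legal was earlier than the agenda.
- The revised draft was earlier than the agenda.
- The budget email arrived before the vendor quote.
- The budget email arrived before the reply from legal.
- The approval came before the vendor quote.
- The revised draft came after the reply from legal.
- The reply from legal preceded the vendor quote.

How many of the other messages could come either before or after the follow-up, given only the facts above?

1

Forced before the follow-up: the approval, the budget email, the reply from legal, the revised draft, and the vendor quote.
That leaves the agenda with no forced order relative to the follow-up — 1.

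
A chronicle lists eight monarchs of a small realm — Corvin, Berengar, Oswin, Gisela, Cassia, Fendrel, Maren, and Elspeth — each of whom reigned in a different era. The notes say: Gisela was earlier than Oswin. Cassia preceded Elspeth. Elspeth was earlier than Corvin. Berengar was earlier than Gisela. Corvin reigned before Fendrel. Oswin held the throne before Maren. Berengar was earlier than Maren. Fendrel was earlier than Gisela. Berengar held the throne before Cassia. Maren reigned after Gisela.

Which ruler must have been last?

Maren

Every other ruler has a chain of constraints placing them before Maren, so Maren is last.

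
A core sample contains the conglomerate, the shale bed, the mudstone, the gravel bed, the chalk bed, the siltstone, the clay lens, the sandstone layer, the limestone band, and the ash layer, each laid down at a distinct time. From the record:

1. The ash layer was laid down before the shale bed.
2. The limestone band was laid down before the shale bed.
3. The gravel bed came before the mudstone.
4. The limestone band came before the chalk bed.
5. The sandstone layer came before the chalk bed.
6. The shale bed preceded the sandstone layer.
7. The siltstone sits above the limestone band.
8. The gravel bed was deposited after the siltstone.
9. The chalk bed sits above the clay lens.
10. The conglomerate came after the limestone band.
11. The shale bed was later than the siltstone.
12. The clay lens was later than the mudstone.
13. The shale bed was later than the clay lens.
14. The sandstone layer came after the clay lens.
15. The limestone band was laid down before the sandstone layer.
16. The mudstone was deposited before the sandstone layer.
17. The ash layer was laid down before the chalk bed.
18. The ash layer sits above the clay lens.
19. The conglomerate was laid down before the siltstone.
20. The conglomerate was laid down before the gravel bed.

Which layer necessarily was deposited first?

The limestone band has a chain of constraints placing it before every other layer, so the limestone band must be first.

the limestone band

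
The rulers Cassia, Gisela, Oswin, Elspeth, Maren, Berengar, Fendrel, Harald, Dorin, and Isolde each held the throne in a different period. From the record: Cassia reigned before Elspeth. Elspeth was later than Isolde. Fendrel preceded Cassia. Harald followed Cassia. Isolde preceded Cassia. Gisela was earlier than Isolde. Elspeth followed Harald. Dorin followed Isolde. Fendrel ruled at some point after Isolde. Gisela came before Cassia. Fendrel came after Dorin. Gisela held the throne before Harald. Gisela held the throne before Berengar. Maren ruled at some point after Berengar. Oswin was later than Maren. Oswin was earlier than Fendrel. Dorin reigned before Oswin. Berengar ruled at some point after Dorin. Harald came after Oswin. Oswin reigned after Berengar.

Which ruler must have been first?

Gisela has a chain of constraints placing them before every other ruler, so Gisela must be first.

Gisela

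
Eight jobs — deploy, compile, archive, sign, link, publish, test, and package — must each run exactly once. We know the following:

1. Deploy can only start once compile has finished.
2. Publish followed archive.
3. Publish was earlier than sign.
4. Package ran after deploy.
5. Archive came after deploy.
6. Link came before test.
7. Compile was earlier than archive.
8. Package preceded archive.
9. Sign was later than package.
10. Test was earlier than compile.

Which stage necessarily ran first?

Link has a chain of constraints placing it before every other stage, so link must be first.

link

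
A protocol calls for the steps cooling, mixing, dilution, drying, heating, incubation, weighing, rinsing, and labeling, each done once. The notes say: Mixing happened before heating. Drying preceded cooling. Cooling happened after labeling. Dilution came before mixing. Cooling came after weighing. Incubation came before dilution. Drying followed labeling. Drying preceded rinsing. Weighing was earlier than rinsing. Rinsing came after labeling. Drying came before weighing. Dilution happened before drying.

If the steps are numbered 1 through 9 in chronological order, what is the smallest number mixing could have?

3

Dilution and incubation must both come before mixing — 2 forced predecessors.
Nothing else is forced ahead of mixing, so its earliest slot is position 2 + 1 = 3.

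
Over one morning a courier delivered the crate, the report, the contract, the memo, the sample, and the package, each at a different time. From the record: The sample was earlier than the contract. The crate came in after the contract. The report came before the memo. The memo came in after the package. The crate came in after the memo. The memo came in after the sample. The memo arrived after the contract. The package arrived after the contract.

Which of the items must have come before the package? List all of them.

Directly stated before the package: the contract.
The sample reaches the package via the sample → the contract → the package.
No chain forces the memo (or any of the others) ahead of the package.

the contract, the sample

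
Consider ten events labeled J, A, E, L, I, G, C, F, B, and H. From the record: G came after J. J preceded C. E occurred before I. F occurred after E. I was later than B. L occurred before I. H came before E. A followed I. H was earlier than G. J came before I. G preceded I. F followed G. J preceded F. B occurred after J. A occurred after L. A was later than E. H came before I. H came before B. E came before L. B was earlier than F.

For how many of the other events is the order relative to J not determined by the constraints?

Forced after J: A, B, C, F, G, and I.
That leaves E, H, and L with no forced order relative to J — 3.

3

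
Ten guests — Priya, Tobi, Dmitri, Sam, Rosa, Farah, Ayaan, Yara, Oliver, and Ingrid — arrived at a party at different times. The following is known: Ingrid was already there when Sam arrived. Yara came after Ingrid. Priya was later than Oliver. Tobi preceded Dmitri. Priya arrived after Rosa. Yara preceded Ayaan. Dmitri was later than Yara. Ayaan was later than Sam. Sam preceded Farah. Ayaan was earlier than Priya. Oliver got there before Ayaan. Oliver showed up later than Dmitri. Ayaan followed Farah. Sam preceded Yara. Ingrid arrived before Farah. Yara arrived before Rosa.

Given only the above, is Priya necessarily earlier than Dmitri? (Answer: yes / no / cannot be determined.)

Tracing the constraints gives Dmitri → Oliver → Priya, so Dmitri must come before Priya.
That means Priya cannot be before Dmitri.

no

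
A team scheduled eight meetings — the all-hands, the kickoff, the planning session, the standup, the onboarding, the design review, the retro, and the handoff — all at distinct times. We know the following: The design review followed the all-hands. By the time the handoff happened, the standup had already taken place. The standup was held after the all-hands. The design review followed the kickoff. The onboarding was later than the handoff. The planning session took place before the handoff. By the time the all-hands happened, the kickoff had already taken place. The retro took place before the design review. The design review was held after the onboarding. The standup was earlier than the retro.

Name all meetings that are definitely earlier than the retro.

Directly stated before the retro: the standup.
The all-hands reaches the retro via the all-hands → the standup → the retro.
The kickoff reaches the retro via the kickoff → the all-hands → the standup → the retro.

the all-hands, the kickoff, the standup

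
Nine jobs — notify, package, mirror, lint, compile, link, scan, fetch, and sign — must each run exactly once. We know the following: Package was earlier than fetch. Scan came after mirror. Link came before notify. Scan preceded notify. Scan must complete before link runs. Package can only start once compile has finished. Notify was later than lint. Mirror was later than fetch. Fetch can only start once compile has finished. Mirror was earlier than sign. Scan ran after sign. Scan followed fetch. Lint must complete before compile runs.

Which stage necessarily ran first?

Lint has a chain of constraints placing it before every other stage, so lint must be first.

lint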